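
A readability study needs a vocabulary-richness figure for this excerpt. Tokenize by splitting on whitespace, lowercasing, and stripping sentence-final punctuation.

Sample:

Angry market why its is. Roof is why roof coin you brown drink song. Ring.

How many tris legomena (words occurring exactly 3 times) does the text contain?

0

Frequencies: why:2, is:2, roof:2, angry:1, market:1, its:1, coin:1, you:1, brown:1, drink:1, song:1, ring:1
Words with frequency 3: (none)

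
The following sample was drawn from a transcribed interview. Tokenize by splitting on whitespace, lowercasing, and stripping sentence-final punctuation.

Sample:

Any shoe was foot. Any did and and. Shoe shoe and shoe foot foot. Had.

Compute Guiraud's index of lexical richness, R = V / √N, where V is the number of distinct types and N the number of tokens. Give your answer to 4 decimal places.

1.8074

N = 15, V = 7.
√N = 3.872983
R = 7 / 3.872983 = 1.8074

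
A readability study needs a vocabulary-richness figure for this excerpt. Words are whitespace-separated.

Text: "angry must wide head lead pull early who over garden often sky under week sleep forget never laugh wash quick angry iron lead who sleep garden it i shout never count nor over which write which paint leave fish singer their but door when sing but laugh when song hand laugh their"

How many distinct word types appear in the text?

39

Distinct types: {angry, but, count, door, early, fish, forget, garden, hand, head, i, iron, it, laugh, lead, leave, must, never, nor, often, over, paint, pull, quick, shout, sing, singer, sky, sleep, song, their, under, wash, week, when, which, who, wide, write}
V = 39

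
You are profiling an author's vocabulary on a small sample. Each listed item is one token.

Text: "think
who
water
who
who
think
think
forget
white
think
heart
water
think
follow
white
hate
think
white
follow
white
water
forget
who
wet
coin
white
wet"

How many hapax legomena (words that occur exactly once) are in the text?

3

Frequencies: think:6, white:5, who:4, water:3, forget:2, follow:2, wet:2, heart:1, hate:1, coin:1
Hapax (freq=1): coin, hate, heart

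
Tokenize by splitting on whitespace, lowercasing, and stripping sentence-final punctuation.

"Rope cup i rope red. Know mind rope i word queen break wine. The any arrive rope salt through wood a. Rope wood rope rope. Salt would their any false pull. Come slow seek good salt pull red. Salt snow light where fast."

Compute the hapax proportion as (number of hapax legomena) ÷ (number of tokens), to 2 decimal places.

Frequencies: rope:7, salt:4, i:2, red:2, any:2, wood:2, pull:2, cup:1, know:1, mind:1, word:1, queen:1, break:1, wine:1, the:1, arrive:1, through:1, a:1, would:1, their:1, … (9 more, each freq 1)
Hapax count = 22; token count = 43.
Ratio = 22 / 43 = 0.51

0.51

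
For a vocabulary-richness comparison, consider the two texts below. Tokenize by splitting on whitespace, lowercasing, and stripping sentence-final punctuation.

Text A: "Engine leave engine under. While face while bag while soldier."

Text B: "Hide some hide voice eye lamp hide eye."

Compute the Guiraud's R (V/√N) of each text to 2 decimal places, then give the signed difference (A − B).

0.44

A: V=7, N=10, R=2.21
B: V=5, N=8, R=1.77
Difference = 2.21 − 1.77 = 0.44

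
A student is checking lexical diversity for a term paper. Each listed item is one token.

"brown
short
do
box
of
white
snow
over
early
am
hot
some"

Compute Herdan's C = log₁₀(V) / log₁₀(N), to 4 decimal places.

1.0000

N = 12, V = 12.
log₁₀(V) = 1.079181, log₁₀(N) = 1.079181
C = 1.079181 / 1.079181 = 1.0000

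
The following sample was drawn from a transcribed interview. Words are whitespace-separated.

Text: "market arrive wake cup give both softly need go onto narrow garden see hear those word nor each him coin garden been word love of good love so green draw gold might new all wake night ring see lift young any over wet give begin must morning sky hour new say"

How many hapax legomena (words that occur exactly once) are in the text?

Frequencies: wake:2, give:2, garden:2, see:2, word:2, love:2, new:2, market:1, arrive:1, cup:1, both:1, softly:1, need:1, go:1, onto:1, narrow:1, hear:1, those:1, nor:1, each:1, … (24 more, each freq 1)
Hapax (freq=1): all, any, arrive, been, begin, both, coin, cup, draw, each, go, gold, good, green, hear, him, hour, lift, market, might, morning, must, narrow, need, night, nor, of, onto, over, ring, say, sky, so, softly, those, wet, young

37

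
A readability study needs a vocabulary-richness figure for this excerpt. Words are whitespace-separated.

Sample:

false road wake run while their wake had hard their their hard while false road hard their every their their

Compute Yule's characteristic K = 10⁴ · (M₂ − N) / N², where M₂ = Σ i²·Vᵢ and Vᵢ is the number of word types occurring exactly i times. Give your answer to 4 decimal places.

1100.0000

Frequencies: their:6, hard:3, false:2, road:2, wake:2, while:2, run:1, had:1, every:1
N = 20. Frequency spectrum: V_1=3, V_2=4, V_3=1, V_6=1
M₂ = 1²·3 + 2²·4 + 3²·1 + 6²·1 = 64
K = 10000 × (64 − 20) / 20² = 1100.0000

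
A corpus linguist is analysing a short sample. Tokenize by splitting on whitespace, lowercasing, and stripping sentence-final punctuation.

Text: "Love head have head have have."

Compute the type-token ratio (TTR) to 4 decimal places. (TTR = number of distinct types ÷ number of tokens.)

0.5000

N = 6 tokens, V = 3 types.
TTR = V / N = 3 / 6 = 0.5000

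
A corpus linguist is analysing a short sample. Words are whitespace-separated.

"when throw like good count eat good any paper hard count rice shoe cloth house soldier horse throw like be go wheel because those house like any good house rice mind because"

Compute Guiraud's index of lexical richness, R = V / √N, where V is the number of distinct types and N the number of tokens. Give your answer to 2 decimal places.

3.71

N = 32, V = 21.
√N = 5.656854
R = 21 / 5.656854 = 3.71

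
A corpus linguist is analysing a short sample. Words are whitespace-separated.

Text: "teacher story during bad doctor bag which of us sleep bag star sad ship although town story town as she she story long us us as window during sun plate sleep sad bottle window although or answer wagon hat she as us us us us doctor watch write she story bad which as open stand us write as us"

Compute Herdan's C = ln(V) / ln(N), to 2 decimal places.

N = 59, V = 30.
ln(V) = 3.401197, ln(N) = 4.077537
C = 3.401197 / 4.077537 = 0.83

0.83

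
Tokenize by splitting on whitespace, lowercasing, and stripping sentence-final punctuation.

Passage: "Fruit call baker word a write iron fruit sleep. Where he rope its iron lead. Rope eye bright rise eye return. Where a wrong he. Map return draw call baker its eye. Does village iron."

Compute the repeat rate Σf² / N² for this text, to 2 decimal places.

0.05

Frequencies: iron:3, eye:3, fruit:2, call:2, baker:2, a:2, where:2, he:2, rope:2, its:2, return:2, word:1, write:1, sleep:1, lead:1, bright:1, rise:1, wrong:1, map:1, draw:1, … (2 more, each freq 1)
Σf² = 65; N² = 1225
Repeat rate = 65 / 1225 = 0.05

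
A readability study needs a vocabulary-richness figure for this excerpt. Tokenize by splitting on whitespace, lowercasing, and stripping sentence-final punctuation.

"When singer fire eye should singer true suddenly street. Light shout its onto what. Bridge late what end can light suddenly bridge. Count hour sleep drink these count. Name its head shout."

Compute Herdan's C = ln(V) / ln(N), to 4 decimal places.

N = 32, V = 24.
ln(V) = 3.178054, ln(N) = 3.465736
C = 3.178054 / 3.465736 = 0.9170

0.9170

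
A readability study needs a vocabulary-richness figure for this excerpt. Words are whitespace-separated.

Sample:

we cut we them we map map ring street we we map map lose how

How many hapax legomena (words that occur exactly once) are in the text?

6

Frequencies: we:5, map:4, cut:1, them:1, ring:1, street:1, lose:1, how:1
Hapax (freq=1): cut, how, lose, ring, street, them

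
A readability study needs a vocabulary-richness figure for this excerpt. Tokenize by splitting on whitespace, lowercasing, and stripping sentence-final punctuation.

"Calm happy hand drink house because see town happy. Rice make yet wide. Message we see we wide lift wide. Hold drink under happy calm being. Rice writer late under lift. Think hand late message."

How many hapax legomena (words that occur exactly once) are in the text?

Frequencies: happy:3, wide:3, calm:2, hand:2, drink:2, see:2, rice:2, message:2, we:2, lift:2, under:2, late:2, house:1, because:1, town:1, make:1, yet:1, hold:1, being:1, writer:1, … (1 more, each freq 1)
Hapax (freq=1): because, being, hold, house, make, think, town, writer, yet

9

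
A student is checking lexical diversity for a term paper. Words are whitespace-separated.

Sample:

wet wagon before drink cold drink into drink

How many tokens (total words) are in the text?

8

Tokens: wet, wagon, before, drink, cold, drink, into, drink
N = 8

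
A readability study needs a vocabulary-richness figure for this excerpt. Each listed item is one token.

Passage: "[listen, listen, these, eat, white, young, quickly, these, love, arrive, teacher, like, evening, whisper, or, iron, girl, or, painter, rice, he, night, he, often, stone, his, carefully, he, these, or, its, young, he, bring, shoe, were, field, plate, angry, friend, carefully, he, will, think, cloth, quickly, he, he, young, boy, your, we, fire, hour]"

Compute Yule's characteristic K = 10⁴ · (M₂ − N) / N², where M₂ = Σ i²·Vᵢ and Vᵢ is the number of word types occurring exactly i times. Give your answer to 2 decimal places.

226.34

Frequencies: he:7, these:3, young:3, or:3, listen:2, quickly:2, carefully:2, eat:1, white:1, love:1, arrive:1, teacher:1, like:1, evening:1, whisper:1, iron:1, girl:1, painter:1, rice:1, night:1, … (19 more, each freq 1)
N = 54. Frequency spectrum: V_1=32, V_2=3, V_3=3, V_7=1
M₂ = 1²·32 + 2²·3 + 3²·3 + 7²·1 = 120
K = 10000 × (120 − 54) / 54² = 226.34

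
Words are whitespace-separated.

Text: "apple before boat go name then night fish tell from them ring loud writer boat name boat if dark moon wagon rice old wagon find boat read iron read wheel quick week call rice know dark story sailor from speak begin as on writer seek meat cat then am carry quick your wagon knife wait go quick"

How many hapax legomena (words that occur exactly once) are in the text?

31

Frequencies: boat:4, wagon:3, quick:3, go:2, name:2, then:2, from:2, writer:2, dark:2, rice:2, read:2, apple:1, before:1, night:1, fish:1, tell:1, them:1, ring:1, loud:1, if:1, … (22 more, each freq 1)
Hapax (freq=1): am, apple, as, before, begin, call, carry, cat, find, fish, if, iron, knife, know, loud, meat, moon, night, old, on, ring, sailor, seek, speak, story, tell, them, wait, week, wheel, your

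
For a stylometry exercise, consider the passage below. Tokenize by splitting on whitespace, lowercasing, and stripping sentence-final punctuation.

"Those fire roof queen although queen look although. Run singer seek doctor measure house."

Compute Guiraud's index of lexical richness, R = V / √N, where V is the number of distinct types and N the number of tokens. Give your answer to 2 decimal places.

3.21

N = 14, V = 12.
√N = 3.741657
R = 12 / 3.741657 = 3.21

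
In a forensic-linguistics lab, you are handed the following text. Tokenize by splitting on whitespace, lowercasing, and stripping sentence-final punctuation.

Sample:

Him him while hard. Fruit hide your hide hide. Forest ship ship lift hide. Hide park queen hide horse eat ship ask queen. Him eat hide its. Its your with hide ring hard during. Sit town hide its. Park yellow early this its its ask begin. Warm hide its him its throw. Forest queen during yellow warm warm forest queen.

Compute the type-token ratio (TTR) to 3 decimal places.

0.433

N = 60 tokens, V = 26 types.
TTR = V / N = 26 / 60 = 0.433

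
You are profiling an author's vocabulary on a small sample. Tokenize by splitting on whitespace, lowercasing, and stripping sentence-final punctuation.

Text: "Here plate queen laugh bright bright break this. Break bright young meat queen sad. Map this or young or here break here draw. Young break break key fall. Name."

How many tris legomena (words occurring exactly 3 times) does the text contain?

3

Frequencies: break:5, here:3, bright:3, young:3, queen:2, this:2, or:2, plate:1, laugh:1, meat:1, sad:1, map:1, draw:1, key:1, fall:1, name:1
Words with frequency 3: bright, here, young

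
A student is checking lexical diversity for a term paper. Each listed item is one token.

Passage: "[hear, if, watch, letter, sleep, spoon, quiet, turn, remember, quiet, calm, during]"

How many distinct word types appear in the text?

Distinct types: {calm, during, hear, if, letter, quiet, remember, sleep, spoon, turn, watch}
V = 11

11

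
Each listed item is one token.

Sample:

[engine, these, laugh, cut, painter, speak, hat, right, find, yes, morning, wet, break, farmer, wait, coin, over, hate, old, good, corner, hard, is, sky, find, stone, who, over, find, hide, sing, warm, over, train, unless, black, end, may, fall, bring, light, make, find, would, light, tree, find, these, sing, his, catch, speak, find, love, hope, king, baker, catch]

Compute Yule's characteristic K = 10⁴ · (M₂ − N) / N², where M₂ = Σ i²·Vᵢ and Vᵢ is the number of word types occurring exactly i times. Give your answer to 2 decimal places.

Frequencies: find:6, over:3, these:2, speak:2, sing:2, light:2, catch:2, engine:1, laugh:1, cut:1, painter:1, hat:1, right:1, yes:1, morning:1, wet:1, break:1, farmer:1, wait:1, coin:1, … (26 more, each freq 1)
N = 58. Frequency spectrum: V_1=39, V_2=5, V_3=1, V_6=1
M₂ = 1²·39 + 2²·5 + 3²·1 + 6²·1 = 104
K = 10000 × (104 − 58) / 58² = 136.74

136.74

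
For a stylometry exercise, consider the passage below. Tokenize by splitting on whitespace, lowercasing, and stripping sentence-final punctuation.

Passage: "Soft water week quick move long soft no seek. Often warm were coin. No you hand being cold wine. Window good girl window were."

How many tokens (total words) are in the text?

24

Tokens: soft, water, week, quick, move, long, soft, no, seek, often, warm, were, coin, no, you, hand, being, cold, wine, window, good, girl, window, were
N = 24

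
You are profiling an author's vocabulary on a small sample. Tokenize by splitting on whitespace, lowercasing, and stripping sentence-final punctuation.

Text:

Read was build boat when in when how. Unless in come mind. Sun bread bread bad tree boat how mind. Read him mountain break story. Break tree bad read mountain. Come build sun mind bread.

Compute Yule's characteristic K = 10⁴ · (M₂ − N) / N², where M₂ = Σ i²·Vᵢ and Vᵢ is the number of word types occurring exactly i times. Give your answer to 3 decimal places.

Frequencies: read:3, mind:3, bread:3, build:2, boat:2, when:2, in:2, how:2, come:2, sun:2, bad:2, tree:2, mountain:2, break:2, was:1, unless:1, him:1, story:1
N = 35. Frequency spectrum: V_1=4, V_2=11, V_3=3
M₂ = 1²·4 + 2²·11 + 3²·3 = 75
K = 10000 × (75 − 35) / 35² = 326.531

326.531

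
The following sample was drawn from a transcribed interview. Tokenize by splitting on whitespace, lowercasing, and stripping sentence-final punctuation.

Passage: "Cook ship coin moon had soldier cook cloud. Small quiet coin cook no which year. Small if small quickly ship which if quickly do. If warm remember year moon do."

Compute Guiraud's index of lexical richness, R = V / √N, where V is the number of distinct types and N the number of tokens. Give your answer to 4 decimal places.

3.1038

N = 30, V = 17.
√N = 5.477226
R = 17 / 5.477226 = 3.1038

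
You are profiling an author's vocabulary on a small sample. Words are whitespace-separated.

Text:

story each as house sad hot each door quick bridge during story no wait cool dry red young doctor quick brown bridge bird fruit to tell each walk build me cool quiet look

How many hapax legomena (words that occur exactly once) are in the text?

22

Frequencies: each:3, story:2, quick:2, bridge:2, cool:2, as:1, house:1, sad:1, hot:1, door:1, during:1, no:1, wait:1, dry:1, red:1, young:1, doctor:1, brown:1, bird:1, fruit:1, … (7 more, each freq 1)
Hapax (freq=1): as, bird, brown, build, doctor, door, dry, during, fruit, hot, house, look, me, no, quiet, red, sad, tell, to, wait, walk, young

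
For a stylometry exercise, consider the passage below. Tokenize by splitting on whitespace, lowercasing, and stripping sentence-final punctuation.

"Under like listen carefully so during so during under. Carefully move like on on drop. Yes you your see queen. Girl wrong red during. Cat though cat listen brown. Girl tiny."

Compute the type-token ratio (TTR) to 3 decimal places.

0.677

N = 31 tokens, V = 21 types.
TTR = V / N = 21 / 31 = 0.677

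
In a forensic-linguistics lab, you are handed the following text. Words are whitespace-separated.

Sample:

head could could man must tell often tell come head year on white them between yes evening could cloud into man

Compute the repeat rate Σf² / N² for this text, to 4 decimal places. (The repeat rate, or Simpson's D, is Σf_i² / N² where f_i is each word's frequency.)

Frequencies: could:3, head:2, man:2, tell:2, must:1, often:1, come:1, year:1, on:1, white:1, them:1, between:1, yes:1, evening:1, cloud:1, into:1
Σf² = 33; N² = 441
Repeat rate = 33 / 441 = 0.0748

0.0748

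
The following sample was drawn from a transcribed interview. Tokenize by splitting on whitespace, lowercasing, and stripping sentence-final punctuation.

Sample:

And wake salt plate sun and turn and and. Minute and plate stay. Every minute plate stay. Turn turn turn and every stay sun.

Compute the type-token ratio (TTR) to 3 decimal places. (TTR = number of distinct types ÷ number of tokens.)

0.375

N = 24 tokens, V = 9 types.
TTR = V / N = 9 / 24 = 0.375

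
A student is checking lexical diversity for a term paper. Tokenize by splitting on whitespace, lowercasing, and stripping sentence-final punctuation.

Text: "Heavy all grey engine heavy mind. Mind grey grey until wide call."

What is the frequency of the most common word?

3

Frequencies: grey:3, heavy:2, mind:2, all:1, engine:1, until:1, wide:1, call:1
Most common: 'grey' with frequency 3.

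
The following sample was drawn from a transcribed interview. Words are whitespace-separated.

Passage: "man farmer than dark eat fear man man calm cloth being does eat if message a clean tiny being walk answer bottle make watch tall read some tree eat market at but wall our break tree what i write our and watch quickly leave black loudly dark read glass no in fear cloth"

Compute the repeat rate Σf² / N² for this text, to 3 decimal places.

Frequencies: man:3, eat:3, dark:2, fear:2, cloth:2, being:2, watch:2, read:2, tree:2, our:2, farmer:1, than:1, calm:1, does:1, if:1, message:1, a:1, clean:1, tiny:1, walk:1, … (21 more, each freq 1)
Σf² = 81; N² = 2809
Repeat rate = 81 / 2809 = 0.029

0.029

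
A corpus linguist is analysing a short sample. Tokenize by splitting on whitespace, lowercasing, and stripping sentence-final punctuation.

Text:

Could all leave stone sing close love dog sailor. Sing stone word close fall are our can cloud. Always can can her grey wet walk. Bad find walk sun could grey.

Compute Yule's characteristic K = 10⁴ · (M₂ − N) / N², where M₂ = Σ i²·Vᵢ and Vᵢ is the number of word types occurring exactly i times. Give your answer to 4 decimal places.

Frequencies: can:3, could:2, stone:2, sing:2, close:2, grey:2, walk:2, all:1, leave:1, love:1, dog:1, sailor:1, word:1, fall:1, are:1, our:1, cloud:1, always:1, her:1, wet:1, … (3 more, each freq 1)
N = 31. Frequency spectrum: V_1=16, V_2=6, V_3=1
M₂ = 1²·16 + 2²·6 + 3²·1 = 49
K = 10000 × (49 − 31) / 31² = 187.3049

187.3049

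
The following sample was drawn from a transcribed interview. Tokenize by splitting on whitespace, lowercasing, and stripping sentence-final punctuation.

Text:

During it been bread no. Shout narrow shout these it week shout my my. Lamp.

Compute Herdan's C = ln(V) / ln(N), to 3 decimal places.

N = 15, V = 11.
ln(V) = 2.397895, ln(N) = 2.708050
C = 2.397895 / 2.708050 = 0.885

0.885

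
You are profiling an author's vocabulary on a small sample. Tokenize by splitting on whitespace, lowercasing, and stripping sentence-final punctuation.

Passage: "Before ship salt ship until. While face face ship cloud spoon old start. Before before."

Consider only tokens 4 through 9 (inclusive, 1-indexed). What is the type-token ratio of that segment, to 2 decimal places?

0.67

Segment tokens 4–9: ship, until, while, face, face, ship
Segment N = 6, segment V = 4.
TTR = 4 / 6 = 0.67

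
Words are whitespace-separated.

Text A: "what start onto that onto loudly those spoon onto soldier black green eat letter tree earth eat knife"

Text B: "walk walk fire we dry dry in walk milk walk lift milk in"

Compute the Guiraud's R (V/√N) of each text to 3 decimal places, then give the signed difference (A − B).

1.595

A: V=15, N=18, R=3.536
B: V=7, N=13, R=1.941
Difference = 3.536 − 1.941 = 1.595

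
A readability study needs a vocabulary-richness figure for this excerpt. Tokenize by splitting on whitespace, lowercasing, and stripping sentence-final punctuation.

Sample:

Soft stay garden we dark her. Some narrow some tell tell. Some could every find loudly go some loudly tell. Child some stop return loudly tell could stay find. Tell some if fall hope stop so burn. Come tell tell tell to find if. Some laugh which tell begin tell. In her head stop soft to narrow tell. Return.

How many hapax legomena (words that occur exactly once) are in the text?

Frequencies: tell:11, some:7, find:3, loudly:3, stop:3, soft:2, stay:2, her:2, narrow:2, could:2, return:2, if:2, to:2, garden:1, we:1, dark:1, every:1, go:1, child:1, fall:1, … (9 more, each freq 1)
Hapax (freq=1): begin, burn, child, come, dark, every, fall, garden, go, head, hope, in, laugh, so, we, which

16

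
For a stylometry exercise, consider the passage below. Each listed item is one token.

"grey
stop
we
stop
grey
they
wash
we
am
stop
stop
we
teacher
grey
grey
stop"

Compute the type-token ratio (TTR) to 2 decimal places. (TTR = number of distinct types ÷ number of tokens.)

0.44

N = 16 tokens, V = 7 types.
TTR = V / N = 7 / 16 = 0.44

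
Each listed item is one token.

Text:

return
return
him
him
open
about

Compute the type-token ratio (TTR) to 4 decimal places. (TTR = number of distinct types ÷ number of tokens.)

N = 6 tokens, V = 4 types.
TTR = V / N = 4 / 6 = 0.6667

0.6667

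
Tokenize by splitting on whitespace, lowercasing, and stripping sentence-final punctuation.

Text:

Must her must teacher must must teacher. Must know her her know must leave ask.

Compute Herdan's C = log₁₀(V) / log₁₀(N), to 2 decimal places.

N = 15, V = 6.
log₁₀(V) = 0.778151, log₁₀(N) = 1.176091
C = 0.778151 / 1.176091 = 0.66

0.66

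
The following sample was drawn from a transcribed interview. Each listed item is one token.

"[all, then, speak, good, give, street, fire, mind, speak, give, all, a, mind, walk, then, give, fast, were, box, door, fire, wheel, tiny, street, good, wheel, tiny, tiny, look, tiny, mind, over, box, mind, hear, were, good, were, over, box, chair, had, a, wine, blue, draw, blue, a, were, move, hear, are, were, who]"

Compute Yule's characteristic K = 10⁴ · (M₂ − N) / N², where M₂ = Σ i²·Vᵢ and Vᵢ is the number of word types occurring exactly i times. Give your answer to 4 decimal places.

Frequencies: were:5, mind:4, tiny:4, good:3, give:3, a:3, box:3, all:2, then:2, speak:2, street:2, fire:2, wheel:2, over:2, hear:2, blue:2, walk:1, fast:1, door:1, look:1, … (7 more, each freq 1)
N = 54. Frequency spectrum: V_1=11, V_2=9, V_3=4, V_4=2, V_5=1
M₂ = 1²·11 + 2²·9 + 3²·4 + 4²·2 + 5²·1 = 140
K = 10000 × (140 − 54) / 54² = 294.9246

294.9246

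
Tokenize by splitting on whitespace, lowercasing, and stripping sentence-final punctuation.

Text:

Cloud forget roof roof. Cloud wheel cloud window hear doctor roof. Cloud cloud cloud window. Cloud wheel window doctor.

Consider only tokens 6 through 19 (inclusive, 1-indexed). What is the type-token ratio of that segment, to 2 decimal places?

Segment tokens 6–19: wheel, cloud, window, hear, doctor, roof, cloud, cloud, cloud, window, cloud, wheel, window, doctor
Segment N = 14, segment V = 6.
TTR = 6 / 14 = 0.43

0.43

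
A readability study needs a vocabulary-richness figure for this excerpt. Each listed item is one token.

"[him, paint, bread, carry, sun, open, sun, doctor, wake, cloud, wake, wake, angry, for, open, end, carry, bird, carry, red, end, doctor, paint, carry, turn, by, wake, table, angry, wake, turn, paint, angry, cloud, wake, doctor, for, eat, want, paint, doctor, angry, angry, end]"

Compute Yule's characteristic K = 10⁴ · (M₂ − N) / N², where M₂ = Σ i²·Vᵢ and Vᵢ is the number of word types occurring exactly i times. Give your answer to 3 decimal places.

526.860

Frequencies: wake:6, angry:5, paint:4, carry:4, doctor:4, end:3, sun:2, open:2, cloud:2, for:2, turn:2, him:1, bread:1, bird:1, red:1, by:1, table:1, eat:1, want:1
N = 44. Frequency spectrum: V_1=8, V_2=5, V_3=1, V_4=3, V_5=1, V_6=1
M₂ = 1²·8 + 2²·5 + 3²·1 + 4²·3 + 5²·1 + 6²·1 = 146
K = 10000 × (146 − 44) / 44² = 526.860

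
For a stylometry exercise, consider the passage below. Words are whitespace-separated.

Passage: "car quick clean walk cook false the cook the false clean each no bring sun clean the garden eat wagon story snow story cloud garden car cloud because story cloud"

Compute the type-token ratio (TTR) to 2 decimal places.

0.60

N = 30 tokens, V = 18 types.
TTR = V / N = 18 / 30 = 0.60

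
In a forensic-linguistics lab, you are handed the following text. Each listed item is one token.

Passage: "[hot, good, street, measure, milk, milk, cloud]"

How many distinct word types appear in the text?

Distinct types: {cloud, good, hot, measure, milk, street}
V = 6

6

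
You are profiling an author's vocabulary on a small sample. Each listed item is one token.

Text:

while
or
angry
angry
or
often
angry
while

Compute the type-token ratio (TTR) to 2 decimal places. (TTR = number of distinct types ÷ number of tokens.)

N = 8 tokens, V = 4 types.
TTR = V / N = 4 / 8 = 0.50

0.50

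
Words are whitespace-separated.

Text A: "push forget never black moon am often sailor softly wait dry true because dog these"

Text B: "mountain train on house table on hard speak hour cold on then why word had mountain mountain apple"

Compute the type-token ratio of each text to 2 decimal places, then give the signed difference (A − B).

0.22

TTR(A) = 15/15 = 1.00
TTR(B) = 14/18 = 0.78
Difference = 1.00 − 0.78 = 0.22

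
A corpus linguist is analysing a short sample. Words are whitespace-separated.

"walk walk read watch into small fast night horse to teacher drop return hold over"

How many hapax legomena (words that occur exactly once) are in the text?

Frequencies: walk:2, read:1, watch:1, into:1, small:1, fast:1, night:1, horse:1, to:1, teacher:1, drop:1, return:1, hold:1, over:1
Hapax (freq=1): drop, fast, hold, horse, into, night, over, read, return, small, teacher, to, watch

13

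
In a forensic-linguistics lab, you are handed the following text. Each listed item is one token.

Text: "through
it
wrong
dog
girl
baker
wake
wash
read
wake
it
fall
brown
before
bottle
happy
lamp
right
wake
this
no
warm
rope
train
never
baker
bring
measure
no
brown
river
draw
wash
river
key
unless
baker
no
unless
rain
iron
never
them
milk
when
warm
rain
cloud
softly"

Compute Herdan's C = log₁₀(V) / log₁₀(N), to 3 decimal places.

N = 49, V = 35.
log₁₀(V) = 1.544068, log₁₀(N) = 1.690196
C = 1.544068 / 1.690196 = 0.914

0.914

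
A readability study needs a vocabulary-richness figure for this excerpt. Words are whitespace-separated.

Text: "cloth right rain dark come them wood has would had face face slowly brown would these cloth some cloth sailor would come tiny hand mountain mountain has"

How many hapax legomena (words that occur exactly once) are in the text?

13

Frequencies: cloth:3, would:3, come:2, has:2, face:2, mountain:2, right:1, rain:1, dark:1, them:1, wood:1, had:1, slowly:1, brown:1, these:1, some:1, sailor:1, tiny:1, hand:1
Hapax (freq=1): brown, dark, had, hand, rain, right, sailor, slowly, some, them, these, tiny, wood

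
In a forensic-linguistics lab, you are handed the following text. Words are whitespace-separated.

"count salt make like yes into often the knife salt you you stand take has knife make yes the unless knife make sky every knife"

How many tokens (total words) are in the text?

Tokens: count, salt, make, like, yes, into, often, the, knife, salt, you, you, stand, take, has, knife, make, yes, the, unless, knife, make, sky, every, knife
N = 25

25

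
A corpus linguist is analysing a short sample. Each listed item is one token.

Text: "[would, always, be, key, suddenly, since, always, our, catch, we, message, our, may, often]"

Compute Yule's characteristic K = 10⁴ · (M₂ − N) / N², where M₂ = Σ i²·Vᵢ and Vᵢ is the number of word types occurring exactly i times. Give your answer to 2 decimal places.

Frequencies: always:2, our:2, would:1, be:1, key:1, suddenly:1, since:1, catch:1, we:1, message:1, may:1, often:1
N = 14. Frequency spectrum: V_1=10, V_2=2
M₂ = 1²·10 + 2²·2 = 18
K = 10000 × (18 − 14) / 14² = 204.08

204.08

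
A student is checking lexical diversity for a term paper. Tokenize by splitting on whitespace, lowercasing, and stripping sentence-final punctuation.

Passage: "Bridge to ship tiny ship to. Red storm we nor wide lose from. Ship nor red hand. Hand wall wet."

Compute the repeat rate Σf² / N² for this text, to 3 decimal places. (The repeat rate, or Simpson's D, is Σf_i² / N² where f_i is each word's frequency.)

0.085

Frequencies: ship:3, to:2, red:2, nor:2, hand:2, bridge:1, tiny:1, storm:1, we:1, wide:1, lose:1, from:1, wall:1, wet:1
Σf² = 34; N² = 400
Repeat rate = 34 / 400 = 0.085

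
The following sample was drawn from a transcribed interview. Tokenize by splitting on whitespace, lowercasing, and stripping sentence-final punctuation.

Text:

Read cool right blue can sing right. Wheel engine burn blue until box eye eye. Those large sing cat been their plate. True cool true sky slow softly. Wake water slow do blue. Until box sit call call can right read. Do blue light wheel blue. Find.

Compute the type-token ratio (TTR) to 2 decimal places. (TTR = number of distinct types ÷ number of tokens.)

N = 47 tokens, V = 29 types.
TTR = V / N = 29 / 47 = 0.62

0.62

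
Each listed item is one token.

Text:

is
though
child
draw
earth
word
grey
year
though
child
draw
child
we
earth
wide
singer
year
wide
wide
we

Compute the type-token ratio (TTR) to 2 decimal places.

N = 20 tokens, V = 11 types.
TTR = V / N = 11 / 20 = 0.55

0.55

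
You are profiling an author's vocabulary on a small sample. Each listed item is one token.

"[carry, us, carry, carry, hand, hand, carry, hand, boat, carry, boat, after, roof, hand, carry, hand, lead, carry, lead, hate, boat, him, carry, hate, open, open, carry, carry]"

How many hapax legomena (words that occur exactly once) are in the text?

Frequencies: carry:10, hand:5, boat:3, lead:2, hate:2, open:2, us:1, after:1, roof:1, him:1
Hapax (freq=1): after, him, roof, us

4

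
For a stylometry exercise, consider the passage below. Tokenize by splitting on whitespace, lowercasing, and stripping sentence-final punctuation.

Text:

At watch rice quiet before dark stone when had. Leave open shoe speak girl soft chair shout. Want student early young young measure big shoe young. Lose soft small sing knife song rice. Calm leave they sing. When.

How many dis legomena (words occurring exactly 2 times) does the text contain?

Frequencies: young:3, rice:2, when:2, leave:2, shoe:2, soft:2, sing:2, at:1, watch:1, quiet:1, before:1, dark:1, stone:1, had:1, open:1, speak:1, girl:1, chair:1, shout:1, want:1, … (10 more, each freq 1)
Words with frequency 2: leave, rice, shoe, sing, soft, when

6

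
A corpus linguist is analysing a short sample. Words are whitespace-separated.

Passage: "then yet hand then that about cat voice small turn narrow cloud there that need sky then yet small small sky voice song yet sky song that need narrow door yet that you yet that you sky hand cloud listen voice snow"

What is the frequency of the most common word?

5

Frequencies: yet:5, that:5, sky:4, then:3, voice:3, small:3, hand:2, narrow:2, cloud:2, need:2, song:2, you:2, about:1, cat:1, turn:1, there:1, door:1, listen:1, snow:1
Most common: 'yet' with frequency 5.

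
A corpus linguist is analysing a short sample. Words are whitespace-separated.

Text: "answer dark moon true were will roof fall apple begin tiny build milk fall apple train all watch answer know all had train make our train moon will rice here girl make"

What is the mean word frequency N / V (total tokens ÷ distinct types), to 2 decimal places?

N = 32 tokens, V = 23 types.
Mean frequency = N / V = 32 / 23 = 1.39

1.39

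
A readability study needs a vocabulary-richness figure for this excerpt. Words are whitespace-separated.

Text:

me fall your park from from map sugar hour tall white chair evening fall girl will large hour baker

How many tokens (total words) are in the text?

Tokens: me, fall, your, park, from, from, map, sugar, hour, tall, white, chair, evening, fall, girl, will, large, hour, baker
N = 19

19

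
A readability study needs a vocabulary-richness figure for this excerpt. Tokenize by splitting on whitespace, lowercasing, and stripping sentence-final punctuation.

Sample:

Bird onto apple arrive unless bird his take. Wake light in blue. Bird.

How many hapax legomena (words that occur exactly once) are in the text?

10

Frequencies: bird:3, onto:1, apple:1, arrive:1, unless:1, his:1, take:1, wake:1, light:1, in:1, blue:1
Hapax (freq=1): apple, arrive, blue, his, in, light, onto, take, unless, wake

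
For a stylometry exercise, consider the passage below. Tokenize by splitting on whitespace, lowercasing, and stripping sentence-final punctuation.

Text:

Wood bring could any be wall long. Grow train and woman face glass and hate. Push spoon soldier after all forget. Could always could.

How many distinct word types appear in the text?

Distinct types: {after, all, always, and, any, be, bring, could, face, forget, glass, grow, hate, long, push, soldier, spoon, train, wall, woman, wood}
V = 21

21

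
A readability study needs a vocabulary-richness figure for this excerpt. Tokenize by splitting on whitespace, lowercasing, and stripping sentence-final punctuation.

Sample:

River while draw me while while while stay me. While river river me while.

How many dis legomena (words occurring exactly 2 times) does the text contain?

0

Frequencies: while:6, river:3, me:3, draw:1, stay:1
Words with frequency 2: (none)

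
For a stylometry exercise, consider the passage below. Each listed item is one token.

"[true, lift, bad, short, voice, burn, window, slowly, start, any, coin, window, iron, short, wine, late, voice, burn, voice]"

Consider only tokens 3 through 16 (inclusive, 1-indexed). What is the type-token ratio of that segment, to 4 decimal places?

0.8571

Segment tokens 3–16: bad, short, voice, burn, window, slowly, start, any, coin, window, iron, short, wine, late
Segment N = 14, segment V = 12.
TTR = 12 / 14 = 0.8571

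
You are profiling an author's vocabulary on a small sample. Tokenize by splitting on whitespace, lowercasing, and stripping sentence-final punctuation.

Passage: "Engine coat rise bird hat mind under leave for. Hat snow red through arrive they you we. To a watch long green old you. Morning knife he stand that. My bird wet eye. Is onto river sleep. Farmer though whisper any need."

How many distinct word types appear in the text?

39

Distinct types: {a, any, arrive, bird, coat, engine, eye, farmer, for, green, hat, he, is, knife, leave, long, mind, morning, my, need, old, onto, red, rise, river, sleep, snow, stand, that, they, though, through, to, under, watch, we, wet, whisper, you}
V = 39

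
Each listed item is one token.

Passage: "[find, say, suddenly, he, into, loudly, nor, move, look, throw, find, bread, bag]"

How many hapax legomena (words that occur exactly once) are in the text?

11

Frequencies: find:2, say:1, suddenly:1, he:1, into:1, loudly:1, nor:1, move:1, look:1, throw:1, bread:1, bag:1
Hapax (freq=1): bag, bread, he, into, look, loudly, move, nor, say, suddenly, throw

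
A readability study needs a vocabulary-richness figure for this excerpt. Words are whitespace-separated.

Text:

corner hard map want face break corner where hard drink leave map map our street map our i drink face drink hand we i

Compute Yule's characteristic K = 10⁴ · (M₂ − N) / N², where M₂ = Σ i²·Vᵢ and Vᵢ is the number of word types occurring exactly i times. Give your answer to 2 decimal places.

486.11

Frequencies: map:4, drink:3, corner:2, hard:2, face:2, our:2, i:2, want:1, break:1, where:1, leave:1, street:1, hand:1, we:1
N = 24. Frequency spectrum: V_1=7, V_2=5, V_3=1, V_4=1
M₂ = 1²·7 + 2²·5 + 3²·1 + 4²·1 = 52
K = 10000 × (52 − 24) / 24² = 486.11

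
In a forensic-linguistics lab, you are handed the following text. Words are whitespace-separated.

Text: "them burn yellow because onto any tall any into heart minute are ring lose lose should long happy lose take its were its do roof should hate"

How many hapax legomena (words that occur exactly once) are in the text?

18

Frequencies: lose:3, any:2, should:2, its:2, them:1, burn:1, yellow:1, because:1, onto:1, tall:1, into:1, heart:1, minute:1, are:1, ring:1, long:1, happy:1, take:1, were:1, do:1, … (2 more, each freq 1)
Hapax (freq=1): are, because, burn, do, happy, hate, heart, into, long, minute, onto, ring, roof, take, tall, them, were, yellow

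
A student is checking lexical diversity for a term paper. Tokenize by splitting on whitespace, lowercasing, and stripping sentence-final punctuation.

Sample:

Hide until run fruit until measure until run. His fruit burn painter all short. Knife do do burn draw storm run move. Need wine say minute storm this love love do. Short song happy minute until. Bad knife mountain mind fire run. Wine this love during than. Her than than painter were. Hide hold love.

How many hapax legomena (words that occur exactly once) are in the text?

17

Frequencies: until:4, run:4, love:4, do:3, than:3, hide:2, fruit:2, burn:2, painter:2, short:2, knife:2, storm:2, wine:2, minute:2, this:2, measure:1, his:1, all:1, draw:1, move:1, … (12 more, each freq 1)
Hapax (freq=1): all, bad, draw, during, fire, happy, her, his, hold, measure, mind, mountain, move, need, say, song, were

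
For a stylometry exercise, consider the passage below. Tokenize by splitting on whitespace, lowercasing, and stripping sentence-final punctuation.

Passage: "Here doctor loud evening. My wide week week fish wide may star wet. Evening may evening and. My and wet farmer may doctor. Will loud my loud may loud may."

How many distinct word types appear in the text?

14

Distinct types: {and, doctor, evening, farmer, fish, here, loud, may, my, star, week, wet, wide, will}
V = 14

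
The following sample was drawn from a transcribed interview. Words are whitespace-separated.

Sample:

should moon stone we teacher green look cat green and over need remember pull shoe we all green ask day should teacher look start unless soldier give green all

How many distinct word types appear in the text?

Distinct types: {all, and, ask, cat, day, give, green, look, moon, need, over, pull, remember, shoe, should, soldier, start, stone, teacher, unless, we}
V = 21

21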